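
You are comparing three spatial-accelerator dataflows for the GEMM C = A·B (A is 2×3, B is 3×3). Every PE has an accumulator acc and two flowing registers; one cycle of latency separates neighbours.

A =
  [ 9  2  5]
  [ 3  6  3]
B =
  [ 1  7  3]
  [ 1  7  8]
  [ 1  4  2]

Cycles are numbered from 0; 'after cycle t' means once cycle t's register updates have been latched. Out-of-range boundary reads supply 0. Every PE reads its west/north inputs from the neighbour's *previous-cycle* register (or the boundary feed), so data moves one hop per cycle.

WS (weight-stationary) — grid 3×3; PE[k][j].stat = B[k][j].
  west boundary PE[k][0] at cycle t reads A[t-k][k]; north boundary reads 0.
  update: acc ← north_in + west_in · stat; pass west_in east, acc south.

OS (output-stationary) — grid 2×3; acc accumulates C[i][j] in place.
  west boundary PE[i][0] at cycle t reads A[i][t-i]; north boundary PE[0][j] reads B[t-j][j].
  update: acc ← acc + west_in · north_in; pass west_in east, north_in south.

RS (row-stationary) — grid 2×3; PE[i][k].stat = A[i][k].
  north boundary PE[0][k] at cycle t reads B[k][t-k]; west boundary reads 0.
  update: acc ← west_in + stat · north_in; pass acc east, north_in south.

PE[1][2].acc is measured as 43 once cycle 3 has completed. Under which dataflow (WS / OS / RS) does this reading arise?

Under WS (3×3), PE[1][2]:
  cycle 0: PE[1][2] → acc 0, east 0, south 0
  cycle 1: PE[1][2] → acc 0, east 0, south 0
  cycle 2: PE[1][2] → acc 0, east 0, south 0
  cycle 3: PE[1][2] → acc 43, east 2, south 43
Under OS (2×3), PE[1][2]:
  cycle 0: PE[1][2] → acc 0, east 0, south 0
  cycle 1: PE[1][2] → acc 0, east 0, south 0
  cycle 2: PE[1][2] → acc 0, east 0, south 0
  cycle 3: PE[1][2] → acc 9, east 3, south 3
Under RS (2×3), PE[1][2]:
  cycle 0: PE[1][2] → acc 0, east 0, south 0
  cycle 1: PE[1][2] → acc 0, east 0, south 0
  cycle 2: PE[1][2] → acc 0, east 0, south 0
  cycle 3: PE[1][2] → acc 12, east 12, south 1

dataflow = WS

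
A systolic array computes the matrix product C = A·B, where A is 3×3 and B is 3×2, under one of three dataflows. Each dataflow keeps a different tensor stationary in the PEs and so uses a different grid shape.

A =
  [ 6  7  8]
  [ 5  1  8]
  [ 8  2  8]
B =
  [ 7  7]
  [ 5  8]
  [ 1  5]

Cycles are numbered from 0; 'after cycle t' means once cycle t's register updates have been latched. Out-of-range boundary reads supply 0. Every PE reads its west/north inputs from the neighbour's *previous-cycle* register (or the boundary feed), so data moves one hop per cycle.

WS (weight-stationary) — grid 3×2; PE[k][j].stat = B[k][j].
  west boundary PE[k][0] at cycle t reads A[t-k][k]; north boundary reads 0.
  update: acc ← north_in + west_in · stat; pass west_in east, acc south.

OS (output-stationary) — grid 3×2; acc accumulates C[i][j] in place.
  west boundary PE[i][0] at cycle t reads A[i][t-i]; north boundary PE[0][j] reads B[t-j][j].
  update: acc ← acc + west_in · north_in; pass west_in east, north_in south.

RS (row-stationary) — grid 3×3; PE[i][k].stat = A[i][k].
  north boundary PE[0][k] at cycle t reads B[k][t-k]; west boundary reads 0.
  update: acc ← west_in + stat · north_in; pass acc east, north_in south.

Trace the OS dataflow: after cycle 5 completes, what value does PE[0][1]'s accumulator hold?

Tracing OS — 3×2 array, target PE[0][1]:
  c0 r0c0: 42 / 6 / 7
  c0 r0c1: 0 / 0 / 0
  c1 r0c0: 77 / 7 / 5
  c1 r0c1: 42 / 6 / 7
  c2 r0c0: 85 / 8 / 1
  c2 r0c1: 98 / 7 / 8
  c3 r0c0: 85 / 0 / 0
  c3 r0c1: 138 / 8 / 5
  c4 r0c0: 85 / 0 / 0
  c4 r0c1: 138 / 0 / 0
  c5 r0c0: 85 / 0 / 0
  c5 r0c1: 138 / 0 / 0

PE[0][1].acc = 138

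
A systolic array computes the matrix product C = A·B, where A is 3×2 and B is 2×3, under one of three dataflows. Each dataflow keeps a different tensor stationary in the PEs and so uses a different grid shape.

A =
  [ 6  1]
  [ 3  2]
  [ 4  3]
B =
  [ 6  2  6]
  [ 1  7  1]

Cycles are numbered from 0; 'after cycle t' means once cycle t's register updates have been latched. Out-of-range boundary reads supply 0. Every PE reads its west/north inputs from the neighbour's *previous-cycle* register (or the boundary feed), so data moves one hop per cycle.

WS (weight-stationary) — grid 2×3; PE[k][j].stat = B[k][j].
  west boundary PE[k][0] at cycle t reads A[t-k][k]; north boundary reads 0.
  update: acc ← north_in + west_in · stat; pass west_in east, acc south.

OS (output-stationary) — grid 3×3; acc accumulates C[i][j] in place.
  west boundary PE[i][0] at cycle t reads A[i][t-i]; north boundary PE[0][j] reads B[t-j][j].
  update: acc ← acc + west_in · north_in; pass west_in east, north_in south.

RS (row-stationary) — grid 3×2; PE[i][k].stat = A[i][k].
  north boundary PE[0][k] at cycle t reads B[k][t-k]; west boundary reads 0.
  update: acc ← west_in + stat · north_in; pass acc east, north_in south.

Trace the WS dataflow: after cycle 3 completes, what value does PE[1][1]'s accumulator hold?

Tracing WS — 2×3 array, target PE[1][1]:
  0: (0,1).acc=0  regs=<0,0>
  0: (1,0).acc=0  regs=<0,0>
  0: (1,1).acc=0  regs=<0,0>
  1: (0,1).acc=12  regs=<6,12>
  1: (1,0).acc=37  regs=<1,37>
  1: (1,1).acc=0  regs=<0,0>
  2: (0,1).acc=6  regs=<3,6>
  2: (1,0).acc=20  regs=<2,20>
  2: (1,1).acc=19  regs=<1,19>
  3: (0,1).acc=8  regs=<4,8>
  3: (1,0).acc=27  regs=<3,27>
  3: (1,1).acc=20  regs=<2,20>

PE[1][1].acc = 20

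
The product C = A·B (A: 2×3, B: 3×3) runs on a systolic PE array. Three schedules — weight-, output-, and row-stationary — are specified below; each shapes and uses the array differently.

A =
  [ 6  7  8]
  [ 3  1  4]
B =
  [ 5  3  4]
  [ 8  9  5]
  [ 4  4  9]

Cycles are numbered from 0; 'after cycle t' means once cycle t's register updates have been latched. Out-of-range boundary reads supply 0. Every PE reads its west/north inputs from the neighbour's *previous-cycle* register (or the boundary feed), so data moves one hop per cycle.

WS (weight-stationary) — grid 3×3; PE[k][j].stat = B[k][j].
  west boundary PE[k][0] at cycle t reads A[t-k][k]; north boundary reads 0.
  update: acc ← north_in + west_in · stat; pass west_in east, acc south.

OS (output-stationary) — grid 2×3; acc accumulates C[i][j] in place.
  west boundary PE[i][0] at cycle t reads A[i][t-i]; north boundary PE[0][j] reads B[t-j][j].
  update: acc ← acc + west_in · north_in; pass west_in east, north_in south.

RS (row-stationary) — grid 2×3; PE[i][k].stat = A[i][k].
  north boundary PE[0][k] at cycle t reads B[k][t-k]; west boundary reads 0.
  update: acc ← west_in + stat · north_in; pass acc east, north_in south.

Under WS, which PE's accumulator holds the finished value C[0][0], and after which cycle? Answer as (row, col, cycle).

WS — PE[2][0] is where C[0][0] collects:
  after 0 — PE[2][0] acc=0, pass-E 0, pass-S 0
  after 1 — PE[2][0] acc=0, pass-E 0, pass-S 0
  after 2 — PE[2][0] acc=118, pass-E 8, pass-S 118

(row, col, cycle) = (2, 0, 2)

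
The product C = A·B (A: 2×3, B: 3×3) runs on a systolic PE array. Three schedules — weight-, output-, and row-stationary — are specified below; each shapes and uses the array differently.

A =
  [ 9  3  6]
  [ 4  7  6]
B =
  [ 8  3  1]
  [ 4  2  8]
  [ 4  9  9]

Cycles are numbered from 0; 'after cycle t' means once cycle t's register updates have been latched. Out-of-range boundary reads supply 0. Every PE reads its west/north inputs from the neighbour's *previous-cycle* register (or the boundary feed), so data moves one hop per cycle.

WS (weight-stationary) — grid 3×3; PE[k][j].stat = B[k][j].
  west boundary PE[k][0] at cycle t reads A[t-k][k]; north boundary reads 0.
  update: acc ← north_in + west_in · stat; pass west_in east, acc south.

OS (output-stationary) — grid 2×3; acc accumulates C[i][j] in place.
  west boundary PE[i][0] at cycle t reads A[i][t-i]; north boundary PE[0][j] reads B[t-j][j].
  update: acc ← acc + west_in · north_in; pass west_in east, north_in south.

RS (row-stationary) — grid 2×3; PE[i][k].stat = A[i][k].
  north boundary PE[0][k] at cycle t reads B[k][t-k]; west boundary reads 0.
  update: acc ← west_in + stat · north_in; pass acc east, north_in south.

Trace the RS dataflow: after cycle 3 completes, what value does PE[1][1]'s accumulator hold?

PE[1][1].acc = 26

RS on a 2×3 grid — tracing PE[1][1] and its feeders:
  [0] (0,1) acc=0 (h:0 v:0)
  [0] (1,0) acc=0 (h:0 v:0)
  [0] (1,1) acc=0 (h:0 v:0)
  [1] (0,1) acc=84 (h:84 v:4)
  [1] (1,0) acc=32 (h:32 v:8)
  [1] (1,1) acc=0 (h:0 v:0)
  [2] (0,1) acc=33 (h:33 v:2)
  [2] (1,0) acc=12 (h:12 v:3)
  [2] (1,1) acc=60 (h:60 v:4)
  [3] (0,1) acc=33 (h:33 v:8)
  [3] (1,0) acc=4 (h:4 v:1)
  [3] (1,1) acc=26 (h:26 v:2)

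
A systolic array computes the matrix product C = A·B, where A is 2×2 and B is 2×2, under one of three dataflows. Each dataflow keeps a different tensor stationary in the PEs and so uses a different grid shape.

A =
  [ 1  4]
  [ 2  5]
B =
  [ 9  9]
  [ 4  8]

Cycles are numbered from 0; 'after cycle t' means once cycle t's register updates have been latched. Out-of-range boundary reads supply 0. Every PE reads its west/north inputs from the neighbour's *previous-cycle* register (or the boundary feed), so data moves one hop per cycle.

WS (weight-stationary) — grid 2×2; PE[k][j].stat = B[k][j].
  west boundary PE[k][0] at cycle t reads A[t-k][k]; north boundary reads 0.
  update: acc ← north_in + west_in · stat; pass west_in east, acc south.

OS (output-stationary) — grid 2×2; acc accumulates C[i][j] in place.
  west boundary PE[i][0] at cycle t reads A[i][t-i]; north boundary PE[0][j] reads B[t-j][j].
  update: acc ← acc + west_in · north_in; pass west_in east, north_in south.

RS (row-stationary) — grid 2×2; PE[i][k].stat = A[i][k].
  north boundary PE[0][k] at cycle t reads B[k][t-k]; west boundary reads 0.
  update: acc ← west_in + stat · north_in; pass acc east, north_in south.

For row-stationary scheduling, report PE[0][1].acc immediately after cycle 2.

RS 2×2: PE[0][1] cycle-by-cycle (with neighbour feeds):
  after 0 — PE[0][0] acc=9, pass-E 9, pass-S 9
  after 0 — PE[0][1] acc=0, pass-E 0, pass-S 0
  after 1 — PE[0][0] acc=9, pass-E 9, pass-S 9
  after 1 — PE[0][1] acc=25, pass-E 25, pass-S 4
  after 2 — PE[0][0] acc=0, pass-E 0, pass-S 0
  after 2 — PE[0][1] acc=41, pass-E 41, pass-S 8

PE[0][1].acc = 41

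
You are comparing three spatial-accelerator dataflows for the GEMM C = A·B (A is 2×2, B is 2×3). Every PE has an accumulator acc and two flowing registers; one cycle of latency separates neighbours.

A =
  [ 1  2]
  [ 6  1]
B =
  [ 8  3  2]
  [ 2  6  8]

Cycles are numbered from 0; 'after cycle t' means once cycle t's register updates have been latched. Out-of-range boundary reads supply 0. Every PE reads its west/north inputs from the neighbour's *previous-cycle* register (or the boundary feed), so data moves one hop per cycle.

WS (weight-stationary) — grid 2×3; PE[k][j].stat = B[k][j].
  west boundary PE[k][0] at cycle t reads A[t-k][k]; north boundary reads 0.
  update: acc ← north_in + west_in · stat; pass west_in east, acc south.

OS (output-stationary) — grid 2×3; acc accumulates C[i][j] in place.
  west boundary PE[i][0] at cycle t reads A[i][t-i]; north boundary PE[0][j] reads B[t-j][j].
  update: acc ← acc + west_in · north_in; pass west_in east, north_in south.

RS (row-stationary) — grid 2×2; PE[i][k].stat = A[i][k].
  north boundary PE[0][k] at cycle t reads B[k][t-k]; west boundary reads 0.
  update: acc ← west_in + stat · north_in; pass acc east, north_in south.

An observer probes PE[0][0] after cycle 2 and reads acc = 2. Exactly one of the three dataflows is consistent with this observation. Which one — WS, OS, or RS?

Under WS (2×3), PE[0][0]:
  [0] (0,0) acc=8 (h:1 v:8)
  [1] (0,0) acc=48 (h:6 v:48)
  [2] (0,0) acc=0 (h:0 v:0)
Under OS (2×3), PE[0][0]:
  [0] (0,0) acc=8 (h:1 v:8)
  [1] (0,0) acc=12 (h:2 v:2)
  [2] (0,0) acc=12 (h:0 v:0)
Under RS (2×2), PE[0][0]:
  [0] (0,0) acc=8 (h:8 v:8)
  [1] (0,0) acc=3 (h:3 v:3)
  [2] (0,0) acc=2 (h:2 v:2)

dataflow = RS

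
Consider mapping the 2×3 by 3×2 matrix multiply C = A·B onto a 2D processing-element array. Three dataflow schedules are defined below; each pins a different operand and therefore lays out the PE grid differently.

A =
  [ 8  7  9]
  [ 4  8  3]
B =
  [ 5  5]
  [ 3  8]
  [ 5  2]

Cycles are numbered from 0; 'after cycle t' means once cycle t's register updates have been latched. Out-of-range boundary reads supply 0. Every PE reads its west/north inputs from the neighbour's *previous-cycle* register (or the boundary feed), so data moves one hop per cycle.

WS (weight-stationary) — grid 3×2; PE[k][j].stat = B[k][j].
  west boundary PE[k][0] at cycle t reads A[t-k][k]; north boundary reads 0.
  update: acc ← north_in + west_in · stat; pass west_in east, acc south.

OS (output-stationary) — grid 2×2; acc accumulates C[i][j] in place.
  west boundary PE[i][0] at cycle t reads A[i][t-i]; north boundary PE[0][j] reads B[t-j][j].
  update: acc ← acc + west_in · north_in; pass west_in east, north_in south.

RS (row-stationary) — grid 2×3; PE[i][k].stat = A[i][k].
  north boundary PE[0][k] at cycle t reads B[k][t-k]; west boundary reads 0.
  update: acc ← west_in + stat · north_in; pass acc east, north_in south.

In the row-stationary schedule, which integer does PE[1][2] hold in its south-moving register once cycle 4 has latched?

register = 2

RS 2×3: PE[1][2] cycle-by-cycle (with neighbour feeds):
  0: (0,2).acc=0  regs=<0,0>
  0: (1,1).acc=0  regs=<0,0>
  0: (1,2).acc=0  regs=<0,0>
  1: (0,2).acc=0  regs=<0,0>
  1: (1,1).acc=0  regs=<0,0>
  1: (1,2).acc=0  regs=<0,0>
  2: (0,2).acc=106  regs=<106,5>
  2: (1,1).acc=44  regs=<44,3>
  2: (1,2).acc=0  regs=<0,0>
  3: (0,2).acc=114  regs=<114,2>
  3: (1,1).acc=84  regs=<84,8>
  3: (1,2).acc=59  regs=<59,5>
  4: (0,2).acc=0  regs=<0,0>
  4: (1,1).acc=0  regs=<0,0>
  4: (1,2).acc=90  regs=<90,2>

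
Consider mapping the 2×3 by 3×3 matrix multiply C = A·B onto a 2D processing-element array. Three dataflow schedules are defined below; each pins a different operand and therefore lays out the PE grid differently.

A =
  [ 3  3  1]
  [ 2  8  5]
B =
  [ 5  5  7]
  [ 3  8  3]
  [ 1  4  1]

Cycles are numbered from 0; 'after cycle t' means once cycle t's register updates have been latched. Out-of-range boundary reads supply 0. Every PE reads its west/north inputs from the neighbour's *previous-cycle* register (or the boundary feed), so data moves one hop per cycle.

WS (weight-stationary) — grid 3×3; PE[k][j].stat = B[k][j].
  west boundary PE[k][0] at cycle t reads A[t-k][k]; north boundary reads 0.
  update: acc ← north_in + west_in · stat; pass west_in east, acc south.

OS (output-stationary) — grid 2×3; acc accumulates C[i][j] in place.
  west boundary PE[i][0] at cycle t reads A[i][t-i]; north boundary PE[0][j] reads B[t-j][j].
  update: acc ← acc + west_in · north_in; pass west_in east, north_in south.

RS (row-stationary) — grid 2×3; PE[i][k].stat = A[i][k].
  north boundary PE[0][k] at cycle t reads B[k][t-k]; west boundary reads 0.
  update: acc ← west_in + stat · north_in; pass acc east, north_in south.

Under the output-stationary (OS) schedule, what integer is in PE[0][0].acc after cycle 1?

OS 2×3: PE[0][0] cycle-by-cycle (with neighbour feeds):
  [0] (0,0) acc=15 (h:3 v:5)
  [1] (0,0) acc=24 (h:3 v:3)

PE[0][0].acc = 24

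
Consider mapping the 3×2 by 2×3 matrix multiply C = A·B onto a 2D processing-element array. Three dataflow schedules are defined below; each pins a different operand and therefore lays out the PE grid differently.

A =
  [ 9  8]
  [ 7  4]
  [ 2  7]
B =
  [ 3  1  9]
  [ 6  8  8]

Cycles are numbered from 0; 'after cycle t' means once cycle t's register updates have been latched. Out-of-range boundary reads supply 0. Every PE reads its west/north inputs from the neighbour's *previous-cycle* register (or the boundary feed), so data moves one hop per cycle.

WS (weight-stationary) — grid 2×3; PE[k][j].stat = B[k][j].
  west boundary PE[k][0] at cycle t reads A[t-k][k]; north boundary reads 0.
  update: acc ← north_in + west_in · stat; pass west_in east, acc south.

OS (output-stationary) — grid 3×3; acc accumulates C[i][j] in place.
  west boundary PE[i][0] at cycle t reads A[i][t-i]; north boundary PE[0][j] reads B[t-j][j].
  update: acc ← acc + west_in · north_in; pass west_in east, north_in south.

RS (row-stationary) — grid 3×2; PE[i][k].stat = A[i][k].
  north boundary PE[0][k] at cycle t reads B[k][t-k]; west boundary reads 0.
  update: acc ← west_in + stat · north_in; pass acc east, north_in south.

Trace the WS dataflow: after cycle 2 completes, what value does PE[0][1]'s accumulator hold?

Tracing WS — 2×3 array, target PE[0][1]:
  cycle 0: PE[0][0] → acc 27, east 9, south 27
  cycle 0: PE[0][1] → acc 0, east 0, south 0
  cycle 1: PE[0][0] → acc 21, east 7, south 21
  cycle 1: PE[0][1] → acc 9, east 9, south 9
  cycle 2: PE[0][0] → acc 6, east 2, south 6
  cycle 2: PE[0][1] → acc 7, east 7, south 7

PE[0][1].acc = 7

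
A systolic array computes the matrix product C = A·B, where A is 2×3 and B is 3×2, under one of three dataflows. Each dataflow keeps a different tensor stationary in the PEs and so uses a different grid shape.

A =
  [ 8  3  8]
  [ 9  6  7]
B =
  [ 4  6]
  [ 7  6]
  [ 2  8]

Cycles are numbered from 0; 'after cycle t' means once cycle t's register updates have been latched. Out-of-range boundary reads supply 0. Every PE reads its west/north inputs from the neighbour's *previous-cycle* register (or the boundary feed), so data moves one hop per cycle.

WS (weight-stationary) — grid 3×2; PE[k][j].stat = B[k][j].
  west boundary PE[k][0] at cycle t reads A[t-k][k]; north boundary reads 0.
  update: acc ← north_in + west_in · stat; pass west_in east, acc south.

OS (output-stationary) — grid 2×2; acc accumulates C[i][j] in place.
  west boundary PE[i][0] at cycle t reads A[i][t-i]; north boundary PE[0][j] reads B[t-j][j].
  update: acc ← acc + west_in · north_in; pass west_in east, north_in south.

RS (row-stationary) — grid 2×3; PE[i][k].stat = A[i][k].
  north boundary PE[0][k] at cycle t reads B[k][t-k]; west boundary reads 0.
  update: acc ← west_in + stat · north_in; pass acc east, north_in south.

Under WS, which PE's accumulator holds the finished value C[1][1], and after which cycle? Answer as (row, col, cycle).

WS — PE[2][1] is where C[1][1] collects:
  [0] (2,1) acc=0 (h:0 v:0)
  [1] (2,1) acc=0 (h:0 v:0)
  [2] (2,1) acc=0 (h:0 v:0)
  [3] (2,1) acc=130 (h:8 v:130)
  [4] (2,1) acc=146 (h:7 v:146)

(row, col, cycle) = (2, 1, 4)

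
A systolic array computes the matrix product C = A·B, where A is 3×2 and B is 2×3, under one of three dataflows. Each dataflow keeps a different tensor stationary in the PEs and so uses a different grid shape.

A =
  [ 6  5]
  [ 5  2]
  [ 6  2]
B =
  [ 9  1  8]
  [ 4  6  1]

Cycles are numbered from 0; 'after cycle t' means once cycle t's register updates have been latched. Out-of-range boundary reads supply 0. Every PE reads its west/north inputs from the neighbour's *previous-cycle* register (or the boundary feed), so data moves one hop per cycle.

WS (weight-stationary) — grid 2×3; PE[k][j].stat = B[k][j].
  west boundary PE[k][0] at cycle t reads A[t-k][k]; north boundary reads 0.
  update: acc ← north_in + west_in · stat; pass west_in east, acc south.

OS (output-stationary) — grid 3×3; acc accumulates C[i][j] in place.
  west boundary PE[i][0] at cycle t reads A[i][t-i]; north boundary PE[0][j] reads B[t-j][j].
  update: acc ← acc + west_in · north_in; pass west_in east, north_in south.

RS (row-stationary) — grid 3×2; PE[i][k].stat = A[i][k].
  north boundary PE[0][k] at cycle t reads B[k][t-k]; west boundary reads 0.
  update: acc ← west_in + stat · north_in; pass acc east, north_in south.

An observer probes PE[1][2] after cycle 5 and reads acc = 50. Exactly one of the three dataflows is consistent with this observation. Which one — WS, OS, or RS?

— WS: 2×3; PE[1][2] trace:
  c0 r1c2: 0 / 0 / 0
  c1 r1c2: 0 / 0 / 0
  c2 r1c2: 0 / 0 / 0
  c3 r1c2: 53 / 5 / 53
  c4 r1c2: 42 / 2 / 42
  c5 r1c2: 50 / 2 / 50
— OS: 3×3; PE[1][2] trace:
  c0 r1c2: 0 / 0 / 0
  c1 r1c2: 0 / 0 / 0
  c2 r1c2: 0 / 0 / 0
  c3 r1c2: 40 / 5 / 8
  c4 r1c2: 42 / 2 / 1
  c5 r1c2: 42 / 0 / 0
RS: PE[1][2] is outside its 3×2 grid.

dataflow = WS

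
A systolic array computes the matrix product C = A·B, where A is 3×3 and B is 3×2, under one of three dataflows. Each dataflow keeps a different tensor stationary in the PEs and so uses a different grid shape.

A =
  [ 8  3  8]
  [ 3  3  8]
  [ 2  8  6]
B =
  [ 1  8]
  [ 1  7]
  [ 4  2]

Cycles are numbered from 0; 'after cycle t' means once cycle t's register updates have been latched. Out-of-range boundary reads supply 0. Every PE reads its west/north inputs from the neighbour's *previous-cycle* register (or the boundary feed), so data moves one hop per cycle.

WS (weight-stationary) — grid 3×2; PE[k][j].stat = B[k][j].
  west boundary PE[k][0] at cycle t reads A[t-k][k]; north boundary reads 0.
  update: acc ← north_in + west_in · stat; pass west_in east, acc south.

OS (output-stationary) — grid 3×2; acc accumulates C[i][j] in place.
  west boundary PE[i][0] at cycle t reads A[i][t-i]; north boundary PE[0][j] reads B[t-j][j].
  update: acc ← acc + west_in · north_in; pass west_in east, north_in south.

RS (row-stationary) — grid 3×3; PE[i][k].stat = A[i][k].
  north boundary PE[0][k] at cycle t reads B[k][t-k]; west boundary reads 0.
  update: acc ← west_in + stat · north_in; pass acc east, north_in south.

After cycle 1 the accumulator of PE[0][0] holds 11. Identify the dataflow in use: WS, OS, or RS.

— WS: 3×2; PE[0][0] trace:
  [0] (0,0) acc=8 (h:8 v:8)
  [1] (0,0) acc=3 (h:3 v:3)
— OS: 3×2; PE[0][0] trace:
  [0] (0,0) acc=8 (h:8 v:1)
  [1] (0,0) acc=11 (h:3 v:1)
— RS: 3×3; PE[0][0] trace:
  [0] (0,0) acc=8 (h:8 v:1)
  [1] (0,0) acc=64 (h:64 v:8)

dataflow = OS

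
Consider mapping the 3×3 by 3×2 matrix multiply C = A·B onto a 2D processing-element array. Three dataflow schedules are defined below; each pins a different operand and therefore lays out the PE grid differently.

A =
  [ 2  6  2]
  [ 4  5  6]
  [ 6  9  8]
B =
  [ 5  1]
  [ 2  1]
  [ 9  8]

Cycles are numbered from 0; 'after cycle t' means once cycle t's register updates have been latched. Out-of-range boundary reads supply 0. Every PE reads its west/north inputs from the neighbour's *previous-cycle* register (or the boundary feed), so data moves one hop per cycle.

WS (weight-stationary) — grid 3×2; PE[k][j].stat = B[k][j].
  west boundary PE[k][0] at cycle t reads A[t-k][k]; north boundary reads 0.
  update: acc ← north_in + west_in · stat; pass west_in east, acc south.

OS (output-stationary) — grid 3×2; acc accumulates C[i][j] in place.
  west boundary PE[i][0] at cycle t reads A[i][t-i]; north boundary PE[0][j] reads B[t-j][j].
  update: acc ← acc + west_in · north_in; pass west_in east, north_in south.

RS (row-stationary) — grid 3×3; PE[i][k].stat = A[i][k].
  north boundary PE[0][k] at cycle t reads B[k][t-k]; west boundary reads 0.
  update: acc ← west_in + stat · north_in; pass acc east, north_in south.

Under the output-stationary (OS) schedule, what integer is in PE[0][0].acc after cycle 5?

PE[0][0].acc = 40

OS on a 3×2 grid — tracing PE[0][0] and its feeders:
  cycle 0: PE[0][0] → acc 10, east 2, south 5
  cycle 1: PE[0][0] → acc 22, east 6, south 2
  cycle 2: PE[0][0] → acc 40, east 2, south 9
  cycle 3: PE[0][0] → acc 40, east 0, south 0
  cycle 4: PE[0][0] → acc 40, east 0, south 0
  cycle 5: PE[0][0] → acc 40, east 0, south 0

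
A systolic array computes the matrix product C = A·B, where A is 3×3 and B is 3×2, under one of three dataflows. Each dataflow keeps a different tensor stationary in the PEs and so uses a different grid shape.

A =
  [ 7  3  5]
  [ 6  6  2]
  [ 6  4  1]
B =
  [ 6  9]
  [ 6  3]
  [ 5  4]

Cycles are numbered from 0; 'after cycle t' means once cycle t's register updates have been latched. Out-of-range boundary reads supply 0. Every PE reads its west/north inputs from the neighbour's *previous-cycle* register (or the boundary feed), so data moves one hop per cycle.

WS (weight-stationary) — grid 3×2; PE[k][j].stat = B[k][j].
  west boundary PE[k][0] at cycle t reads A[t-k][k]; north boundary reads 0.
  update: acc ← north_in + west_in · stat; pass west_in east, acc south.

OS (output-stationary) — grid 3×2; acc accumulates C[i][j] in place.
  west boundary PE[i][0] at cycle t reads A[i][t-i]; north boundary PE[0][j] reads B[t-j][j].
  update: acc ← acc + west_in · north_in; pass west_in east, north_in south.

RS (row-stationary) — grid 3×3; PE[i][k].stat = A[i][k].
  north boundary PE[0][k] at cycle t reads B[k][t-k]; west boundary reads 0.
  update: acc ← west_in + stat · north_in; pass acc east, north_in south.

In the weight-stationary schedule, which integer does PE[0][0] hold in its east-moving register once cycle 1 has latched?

register = 6

WS (3×2). Following PE[0][0] plus its west/north inputs:
  [0] (0,0) acc=42 (h:7 v:42)
  [1] (0,0) acc=36 (h:6 v:36)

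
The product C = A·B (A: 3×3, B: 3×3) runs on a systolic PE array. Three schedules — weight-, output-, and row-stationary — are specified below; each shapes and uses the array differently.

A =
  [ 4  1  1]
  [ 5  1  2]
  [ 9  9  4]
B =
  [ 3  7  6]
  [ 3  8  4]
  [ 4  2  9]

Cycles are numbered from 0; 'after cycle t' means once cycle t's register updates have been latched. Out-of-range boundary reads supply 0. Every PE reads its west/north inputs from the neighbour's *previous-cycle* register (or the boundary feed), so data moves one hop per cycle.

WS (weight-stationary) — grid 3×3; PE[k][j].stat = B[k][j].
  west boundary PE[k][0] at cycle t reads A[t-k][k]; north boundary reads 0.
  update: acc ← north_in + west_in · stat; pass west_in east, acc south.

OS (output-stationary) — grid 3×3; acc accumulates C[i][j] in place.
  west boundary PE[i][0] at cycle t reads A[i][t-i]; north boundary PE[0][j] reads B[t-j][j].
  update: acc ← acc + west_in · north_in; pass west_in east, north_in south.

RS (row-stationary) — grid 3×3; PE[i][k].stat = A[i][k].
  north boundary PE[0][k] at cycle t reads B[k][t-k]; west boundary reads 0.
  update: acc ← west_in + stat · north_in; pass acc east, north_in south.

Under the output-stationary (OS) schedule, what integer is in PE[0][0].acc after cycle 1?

PE[0][0].acc = 15

OS 3×3: PE[0][0] cycle-by-cycle (with neighbour feeds):
  [0] (0,0) acc=12 (h:4 v:3)
  [1] (0,0) acc=15 (h:1 v:3)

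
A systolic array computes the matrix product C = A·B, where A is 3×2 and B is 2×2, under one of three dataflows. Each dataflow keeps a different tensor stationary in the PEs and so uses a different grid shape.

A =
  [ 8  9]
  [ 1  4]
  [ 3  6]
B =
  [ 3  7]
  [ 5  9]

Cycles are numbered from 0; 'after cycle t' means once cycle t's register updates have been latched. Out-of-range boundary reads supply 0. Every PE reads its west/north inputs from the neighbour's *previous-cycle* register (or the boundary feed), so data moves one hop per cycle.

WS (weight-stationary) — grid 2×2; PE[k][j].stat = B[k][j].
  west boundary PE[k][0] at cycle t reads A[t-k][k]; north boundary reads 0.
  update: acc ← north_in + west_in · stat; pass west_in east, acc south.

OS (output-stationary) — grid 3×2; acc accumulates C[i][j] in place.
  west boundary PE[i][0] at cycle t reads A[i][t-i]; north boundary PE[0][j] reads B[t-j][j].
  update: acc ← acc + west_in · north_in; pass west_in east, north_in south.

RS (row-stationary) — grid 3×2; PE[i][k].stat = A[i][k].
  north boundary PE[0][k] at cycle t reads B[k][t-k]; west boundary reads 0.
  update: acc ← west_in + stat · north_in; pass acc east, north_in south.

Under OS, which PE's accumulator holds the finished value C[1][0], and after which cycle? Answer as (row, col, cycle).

OS: C[1][0] accumulates in PE[1][0]:
  after 0 — PE[1][0] acc=0, pass-E 0, pass-S 0
  after 1 — PE[1][0] acc=3, pass-E 1, pass-S 3
  after 2 — PE[1][0] acc=23, pass-E 4, pass-S 5

(row, col, cycle) = (1, 0, 2)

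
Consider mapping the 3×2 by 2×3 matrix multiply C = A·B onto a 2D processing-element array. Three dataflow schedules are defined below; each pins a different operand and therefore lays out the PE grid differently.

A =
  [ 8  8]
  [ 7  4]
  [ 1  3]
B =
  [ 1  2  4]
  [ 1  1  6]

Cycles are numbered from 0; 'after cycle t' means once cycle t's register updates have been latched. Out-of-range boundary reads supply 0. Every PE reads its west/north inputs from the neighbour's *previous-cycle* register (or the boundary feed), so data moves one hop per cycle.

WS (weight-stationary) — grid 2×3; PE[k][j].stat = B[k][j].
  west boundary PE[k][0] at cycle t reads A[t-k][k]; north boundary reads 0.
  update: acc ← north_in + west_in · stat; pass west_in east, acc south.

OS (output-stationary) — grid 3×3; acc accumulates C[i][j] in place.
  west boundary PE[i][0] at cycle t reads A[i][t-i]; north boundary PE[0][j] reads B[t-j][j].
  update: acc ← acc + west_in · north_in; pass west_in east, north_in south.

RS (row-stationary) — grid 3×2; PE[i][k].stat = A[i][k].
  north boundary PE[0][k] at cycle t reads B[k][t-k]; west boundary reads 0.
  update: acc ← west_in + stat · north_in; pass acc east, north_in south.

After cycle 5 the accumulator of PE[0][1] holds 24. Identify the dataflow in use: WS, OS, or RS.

dataflow = OS

Under WS (2×3), PE[0][1]:
  cycle 0: PE[0][1] → acc 0, east 0, south 0
  cycle 1: PE[0][1] → acc 16, east 8, south 16
  cycle 2: PE[0][1] → acc 14, east 7, south 14
  cycle 3: PE[0][1] → acc 2, east 1, south 2
  cycle 4: PE[0][1] → acc 0, east 0, south 0
  cycle 5: PE[0][1] → acc 0, east 0, south 0
Under OS (3×3), PE[0][1]:
  cycle 0: PE[0][1] → acc 0, east 0, south 0
  cycle 1: PE[0][1] → acc 16, east 8, south 2
  cycle 2: PE[0][1] → acc 24, east 8, south 1
  cycle 3: PE[0][1] → acc 24, east 0, south 0
  cycle 4: PE[0][1] → acc 24, east 0, south 0
  cycle 5: PE[0][1] → acc 24, east 0, south 0
Under RS (3×2), PE[0][1]:
  cycle 0: PE[0][1] → acc 0, east 0, south 0
  cycle 1: PE[0][1] → acc 16, east 16, south 1
  cycle 2: PE[0][1] → acc 24, east 24, south 1
  cycle 3: PE[0][1] → acc 80, east 80, south 6
  cycle 4: PE[0][1] → acc 0, east 0, south 0
  cycle 5: PE[0][1] → acc 0, east 0, south 0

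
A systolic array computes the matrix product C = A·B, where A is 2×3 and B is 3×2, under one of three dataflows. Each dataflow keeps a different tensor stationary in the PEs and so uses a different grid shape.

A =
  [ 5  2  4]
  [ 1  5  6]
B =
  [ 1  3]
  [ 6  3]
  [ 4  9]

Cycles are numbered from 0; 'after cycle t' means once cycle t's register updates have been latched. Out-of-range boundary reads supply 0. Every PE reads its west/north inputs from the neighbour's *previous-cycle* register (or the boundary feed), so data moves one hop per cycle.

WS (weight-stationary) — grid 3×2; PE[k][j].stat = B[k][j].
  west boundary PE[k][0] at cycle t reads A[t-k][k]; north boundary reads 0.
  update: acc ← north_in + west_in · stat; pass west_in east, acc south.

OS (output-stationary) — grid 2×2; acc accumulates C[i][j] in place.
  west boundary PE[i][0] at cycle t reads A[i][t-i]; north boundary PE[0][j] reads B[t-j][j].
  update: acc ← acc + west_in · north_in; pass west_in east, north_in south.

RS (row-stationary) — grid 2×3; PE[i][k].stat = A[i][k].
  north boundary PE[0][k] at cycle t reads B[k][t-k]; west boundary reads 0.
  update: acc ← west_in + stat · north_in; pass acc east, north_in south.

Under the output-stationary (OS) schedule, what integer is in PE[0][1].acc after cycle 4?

PE[0][1].acc = 57

OS 2×2: PE[0][1] cycle-by-cycle (with neighbour feeds):
  c0 r0c0: 5 / 5 / 1
  c0 r0c1: 0 / 0 / 0
  c1 r0c0: 17 / 2 / 6
  c1 r0c1: 15 / 5 / 3
  c2 r0c0: 33 / 4 / 4
  c2 r0c1: 21 / 2 / 3
  c3 r0c0: 33 / 0 / 0
  c3 r0c1: 57 / 4 / 9
  c4 r0c0: 33 / 0 / 0
  c4 r0c1: 57 / 0 / 0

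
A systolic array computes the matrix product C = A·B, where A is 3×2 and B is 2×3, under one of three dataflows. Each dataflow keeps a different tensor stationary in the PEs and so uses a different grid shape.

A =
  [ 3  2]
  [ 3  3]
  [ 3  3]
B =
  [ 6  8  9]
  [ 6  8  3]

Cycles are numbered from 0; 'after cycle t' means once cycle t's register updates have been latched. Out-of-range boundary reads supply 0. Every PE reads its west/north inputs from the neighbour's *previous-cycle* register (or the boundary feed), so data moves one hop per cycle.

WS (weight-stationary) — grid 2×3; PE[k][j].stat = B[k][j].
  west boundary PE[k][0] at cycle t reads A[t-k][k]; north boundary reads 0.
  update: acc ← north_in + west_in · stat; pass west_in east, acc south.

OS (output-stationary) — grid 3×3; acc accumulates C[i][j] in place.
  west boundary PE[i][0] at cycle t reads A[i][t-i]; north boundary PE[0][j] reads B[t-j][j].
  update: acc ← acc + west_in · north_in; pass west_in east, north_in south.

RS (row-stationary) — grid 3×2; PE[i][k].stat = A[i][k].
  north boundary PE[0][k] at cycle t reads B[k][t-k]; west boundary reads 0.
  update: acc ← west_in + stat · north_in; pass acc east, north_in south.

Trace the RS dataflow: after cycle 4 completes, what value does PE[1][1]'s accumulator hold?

PE[1][1].acc = 36

RS on a 3×2 grid — tracing PE[1][1] and its feeders:
  0: (0,1).acc=0  regs=<0,0>
  0: (1,0).acc=0  regs=<0,0>
  0: (1,1).acc=0  regs=<0,0>
  1: (0,1).acc=30  regs=<30,6>
  1: (1,0).acc=18  regs=<18,6>
  1: (1,1).acc=0  regs=<0,0>
  2: (0,1).acc=40  regs=<40,8>
  2: (1,0).acc=24  regs=<24,8>
  2: (1,1).acc=36  regs=<36,6>
  3: (0,1).acc=33  regs=<33,3>
  3: (1,0).acc=27  regs=<27,9>
  3: (1,1).acc=48  regs=<48,8>
  4: (0,1).acc=0  regs=<0,0>
  4: (1,0).acc=0  regs=<0,0>
  4: (1,1).acc=36  regs=<36,3>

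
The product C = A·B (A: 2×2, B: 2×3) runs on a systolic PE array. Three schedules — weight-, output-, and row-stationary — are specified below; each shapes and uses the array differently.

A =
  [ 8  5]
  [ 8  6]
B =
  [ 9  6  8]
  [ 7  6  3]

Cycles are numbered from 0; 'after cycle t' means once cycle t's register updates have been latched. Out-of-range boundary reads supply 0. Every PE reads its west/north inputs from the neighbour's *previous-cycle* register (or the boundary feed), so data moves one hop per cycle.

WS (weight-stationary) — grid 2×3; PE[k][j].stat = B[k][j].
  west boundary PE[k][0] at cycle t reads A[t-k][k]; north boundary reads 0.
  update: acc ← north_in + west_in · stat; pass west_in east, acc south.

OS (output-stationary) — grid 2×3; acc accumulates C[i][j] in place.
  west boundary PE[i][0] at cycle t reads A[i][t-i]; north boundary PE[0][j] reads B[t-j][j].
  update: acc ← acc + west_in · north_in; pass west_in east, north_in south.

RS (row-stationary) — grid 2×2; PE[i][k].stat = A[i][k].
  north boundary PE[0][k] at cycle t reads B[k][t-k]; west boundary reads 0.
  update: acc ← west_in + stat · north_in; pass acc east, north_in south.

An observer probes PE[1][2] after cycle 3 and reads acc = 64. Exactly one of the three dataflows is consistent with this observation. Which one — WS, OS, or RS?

dataflow = OS

WS (2×3 grid), PE[1][2]:
  cycle 0: PE[1][2] → acc 0, east 0, south 0
  cycle 1: PE[1][2] → acc 0, east 0, south 0
  cycle 2: PE[1][2] → acc 0, east 0, south 0
  cycle 3: PE[1][2] → acc 79, east 5, south 79
OS (2×3 grid), PE[1][2]:
  cycle 0: PE[1][2] → acc 0, east 0, south 0
  cycle 1: PE[1][2] → acc 0, east 0, south 0
  cycle 2: PE[1][2] → acc 0, east 0, south 0
  cycle 3: PE[1][2] → acc 64, east 8, south 8
— RS: 2×2 array has no PE[1][2].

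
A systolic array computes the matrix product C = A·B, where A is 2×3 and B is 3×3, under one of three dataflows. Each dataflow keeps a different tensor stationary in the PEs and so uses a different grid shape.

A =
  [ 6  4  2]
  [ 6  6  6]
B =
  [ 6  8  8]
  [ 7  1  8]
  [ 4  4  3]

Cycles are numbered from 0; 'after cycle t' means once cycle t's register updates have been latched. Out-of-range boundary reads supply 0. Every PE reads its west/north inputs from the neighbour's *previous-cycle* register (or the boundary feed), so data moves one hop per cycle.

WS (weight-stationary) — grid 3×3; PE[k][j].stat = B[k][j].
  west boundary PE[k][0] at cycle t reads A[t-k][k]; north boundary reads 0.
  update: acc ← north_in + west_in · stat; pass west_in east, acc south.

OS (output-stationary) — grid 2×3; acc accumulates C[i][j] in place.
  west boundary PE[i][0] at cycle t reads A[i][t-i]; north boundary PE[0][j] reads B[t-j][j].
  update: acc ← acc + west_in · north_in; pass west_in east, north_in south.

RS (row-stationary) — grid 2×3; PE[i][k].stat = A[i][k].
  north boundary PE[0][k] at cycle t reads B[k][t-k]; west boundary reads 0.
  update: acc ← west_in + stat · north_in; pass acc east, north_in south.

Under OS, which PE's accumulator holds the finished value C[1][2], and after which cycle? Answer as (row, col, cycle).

(row, col, cycle) = (1, 2, 5)

Under OS, C[1][2] lands at PE[1][2]:
  c0 r1c2: 0 / 0 / 0
  c1 r1c2: 0 / 0 / 0
  c2 r1c2: 0 / 0 / 0
  c3 r1c2: 48 / 6 / 8
  c4 r1c2: 96 / 6 / 8
  c5 r1c2: 114 / 6 / 3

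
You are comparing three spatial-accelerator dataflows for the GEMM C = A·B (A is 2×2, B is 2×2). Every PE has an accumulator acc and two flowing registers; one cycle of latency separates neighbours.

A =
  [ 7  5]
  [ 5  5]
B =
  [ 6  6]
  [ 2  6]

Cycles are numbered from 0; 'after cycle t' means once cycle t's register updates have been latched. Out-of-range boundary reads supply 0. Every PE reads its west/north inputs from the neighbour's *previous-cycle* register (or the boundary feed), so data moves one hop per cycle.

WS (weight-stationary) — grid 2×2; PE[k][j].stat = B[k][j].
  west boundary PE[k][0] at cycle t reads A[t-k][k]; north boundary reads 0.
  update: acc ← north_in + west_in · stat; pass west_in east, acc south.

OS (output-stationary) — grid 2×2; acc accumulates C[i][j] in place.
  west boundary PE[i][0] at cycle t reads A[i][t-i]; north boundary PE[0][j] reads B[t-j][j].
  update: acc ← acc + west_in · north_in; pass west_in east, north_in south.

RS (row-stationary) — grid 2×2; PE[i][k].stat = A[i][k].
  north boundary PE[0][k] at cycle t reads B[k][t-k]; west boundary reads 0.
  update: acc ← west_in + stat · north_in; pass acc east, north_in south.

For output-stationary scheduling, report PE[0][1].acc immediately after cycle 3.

PE[0][1].acc = 72

Tracing OS — 2×2 array, target PE[0][1]:
  0: (0,0).acc=42  regs=<7,6>
  0: (0,1).acc=0  regs=<0,0>
  1: (0,0).acc=52  regs=<5,2>
  1: (0,1).acc=42  regs=<7,6>
  2: (0,0).acc=52  regs=<0,0>
  2: (0,1).acc=72  regs=<5,6>
  3: (0,0).acc=52  regs=<0,0>
  3: (0,1).acc=72  regs=<0,0>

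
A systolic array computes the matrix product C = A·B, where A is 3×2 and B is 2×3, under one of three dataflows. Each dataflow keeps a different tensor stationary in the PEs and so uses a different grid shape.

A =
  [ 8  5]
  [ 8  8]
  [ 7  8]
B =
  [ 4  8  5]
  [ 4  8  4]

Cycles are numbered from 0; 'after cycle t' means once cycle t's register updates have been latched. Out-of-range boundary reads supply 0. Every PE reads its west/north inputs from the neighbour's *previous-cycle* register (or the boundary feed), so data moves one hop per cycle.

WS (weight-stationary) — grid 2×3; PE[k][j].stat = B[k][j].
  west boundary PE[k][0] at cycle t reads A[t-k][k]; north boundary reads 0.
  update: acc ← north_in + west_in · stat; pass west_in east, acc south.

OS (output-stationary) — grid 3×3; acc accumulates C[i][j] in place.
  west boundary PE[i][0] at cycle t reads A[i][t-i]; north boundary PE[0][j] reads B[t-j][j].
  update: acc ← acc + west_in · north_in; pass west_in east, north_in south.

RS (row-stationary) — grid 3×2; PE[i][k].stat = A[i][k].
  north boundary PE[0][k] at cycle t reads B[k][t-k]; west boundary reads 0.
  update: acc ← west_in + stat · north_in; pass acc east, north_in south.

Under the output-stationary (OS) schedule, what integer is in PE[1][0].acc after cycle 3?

OS (3×3). Following PE[1][0] plus its west/north inputs:
  0: (0,0).acc=32  regs=<8,4>
  0: (1,0).acc=0  regs=<0,0>
  1: (0,0).acc=52  regs=<5,4>
  1: (1,0).acc=32  regs=<8,4>
  2: (0,0).acc=52  regs=<0,0>
  2: (1,0).acc=64  regs=<8,4>
  3: (0,0).acc=52  regs=<0,0>
  3: (1,0).acc=64  regs=<0,0>

PE[1][0].acc = 64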